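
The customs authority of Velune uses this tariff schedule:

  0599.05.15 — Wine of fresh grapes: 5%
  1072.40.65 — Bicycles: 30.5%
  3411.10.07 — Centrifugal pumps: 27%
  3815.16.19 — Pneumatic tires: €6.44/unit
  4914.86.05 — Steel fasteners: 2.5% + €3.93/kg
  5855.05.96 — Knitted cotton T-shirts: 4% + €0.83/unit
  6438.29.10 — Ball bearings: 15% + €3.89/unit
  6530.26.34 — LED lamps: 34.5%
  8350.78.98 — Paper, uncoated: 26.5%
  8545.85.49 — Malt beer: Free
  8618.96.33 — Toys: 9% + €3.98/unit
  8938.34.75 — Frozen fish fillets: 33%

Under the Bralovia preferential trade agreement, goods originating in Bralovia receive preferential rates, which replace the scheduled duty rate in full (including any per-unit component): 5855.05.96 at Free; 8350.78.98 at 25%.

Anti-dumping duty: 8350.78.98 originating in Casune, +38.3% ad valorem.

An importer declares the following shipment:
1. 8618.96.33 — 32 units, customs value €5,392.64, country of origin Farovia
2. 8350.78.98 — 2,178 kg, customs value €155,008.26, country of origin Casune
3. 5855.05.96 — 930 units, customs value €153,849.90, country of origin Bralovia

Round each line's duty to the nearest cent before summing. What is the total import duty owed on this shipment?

Line 1 (8618.96.33, Farovia, 32 units, €5,392.64):
Base rate for 8618.96.33 is 9% + €3.98/unit.
Duty = €5,392.64 × 9% + 32 × €3.98 = €612.70.
Line 2 (8350.78.98, Casune, 2,178 kg, €155,008.26):
Base rate for 8350.78.98 is 26.5%.
8350.78.98 has an FTA preferential rate, but origin Casune is not Bralovia; base rate stands.
Additional duty on 8350.78.98 from Casune: +38.3%. Applied ad valorem rate: 26.5% + 38.3% = 64.8%.
Duty = €155,008.26 × 64.8% = €100,445.35.
Line 3 (5855.05.96, Bralovia, 930 units, €153,849.90):
Base rate for 5855.05.96 is 4% + €0.83/unit.
Origin Bralovia qualifies under the Velune–Bralovia agreement and 5855.05.96 is covered: preferential rate Free applies instead.
Duty = €153,849.90 × 0% = €0.00.
Total = €612.70 + €100,445.35 + €0.00 = €101,058.05.

€101,058.05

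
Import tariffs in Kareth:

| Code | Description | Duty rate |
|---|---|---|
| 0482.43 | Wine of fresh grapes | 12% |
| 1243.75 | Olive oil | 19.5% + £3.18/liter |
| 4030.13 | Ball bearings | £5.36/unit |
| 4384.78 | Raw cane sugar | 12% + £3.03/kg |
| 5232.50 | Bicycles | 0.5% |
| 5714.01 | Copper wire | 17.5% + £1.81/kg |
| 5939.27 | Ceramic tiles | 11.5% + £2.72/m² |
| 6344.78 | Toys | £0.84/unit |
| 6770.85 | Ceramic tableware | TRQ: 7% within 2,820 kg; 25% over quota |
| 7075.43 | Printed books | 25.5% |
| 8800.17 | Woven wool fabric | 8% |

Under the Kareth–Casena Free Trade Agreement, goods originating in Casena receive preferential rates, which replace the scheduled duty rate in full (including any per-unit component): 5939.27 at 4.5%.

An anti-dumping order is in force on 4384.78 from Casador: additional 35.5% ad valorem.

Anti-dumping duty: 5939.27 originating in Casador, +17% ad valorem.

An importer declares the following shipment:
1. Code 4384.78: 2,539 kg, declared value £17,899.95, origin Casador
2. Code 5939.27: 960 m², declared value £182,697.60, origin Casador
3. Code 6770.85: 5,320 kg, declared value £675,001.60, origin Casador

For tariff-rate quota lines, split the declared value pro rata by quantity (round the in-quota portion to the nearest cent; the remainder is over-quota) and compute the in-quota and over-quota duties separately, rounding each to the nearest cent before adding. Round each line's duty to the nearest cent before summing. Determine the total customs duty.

£175,221.78

Line 1 (4384.78, Casador, 2,539 kg, £17,899.95):
Base rate for 4384.78 is 12% + £3.03/kg.
Additional duty on 4384.78 from Casador: +35.5%. Applied ad valorem rate: 12% + 35.5% = 47.5%.
Duty = £17,899.95 × 47.5% + 2,539 × £3.03 = £16,195.65.
Line 2 (5939.27, Casador, 960 m², £182,697.60):
Base rate for 5939.27 is 11.5% + £2.72/m².
5939.27 has an FTA preferential rate, but origin Casador is not Casena; base rate stands.
Additional duty on 5939.27 from Casador: +17%. Applied ad valorem rate: 11.5% + 17% = 28.5%.
Duty = £182,697.60 × 28.5% + 960 × £2.72 = £54,680.02.
Line 3 (6770.85, Casador, 5,320 kg, £675,001.60):
Code 6770.85 is under a tariff-rate quota (threshold 2,820 kg). In-quota: 2,820 kg at 7%; over-quota: 2,500 kg at 25%.
Pro-rata value split: in-quota = £675,001.60 × 2,820/5,320 = £357,801.60; over-quota = £675,001.60 − £357,801.60 = £317,200.00.
In-quota duty = £357,801.60 × 7% = £25,046.11. Over-quota duty = £317,200.00 × 25% = £79,300.00.
Line duty = £25,046.11 + £79,300.00 = £104,346.11.
Total = £16,195.65 + £54,680.02 + £104,346.11 = £175,221.78.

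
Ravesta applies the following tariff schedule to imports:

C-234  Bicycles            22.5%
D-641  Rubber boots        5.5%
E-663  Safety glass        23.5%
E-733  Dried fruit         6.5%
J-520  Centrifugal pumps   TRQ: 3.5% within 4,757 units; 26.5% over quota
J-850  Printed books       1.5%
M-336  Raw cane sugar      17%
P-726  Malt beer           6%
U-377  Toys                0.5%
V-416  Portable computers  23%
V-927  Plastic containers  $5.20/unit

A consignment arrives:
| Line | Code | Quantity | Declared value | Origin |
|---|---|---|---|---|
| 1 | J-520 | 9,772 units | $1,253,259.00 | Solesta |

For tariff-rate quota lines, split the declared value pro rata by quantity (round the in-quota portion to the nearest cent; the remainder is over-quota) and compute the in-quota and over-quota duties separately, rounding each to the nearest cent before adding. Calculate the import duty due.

Line 1 (J-520, Solesta, 9,772 units, $1,253,259.00):
Code J-520 is under a tariff-rate quota (threshold 4,757 units). In-quota: 4,757 units at 3.5%; over-quota: 5,015 units at 26.5%.
Pro-rata value split: in-quota = $1,253,259.00 × 4,757/9,772 = $610,085.25; over-quota = $1,253,259.00 − $610,085.25 = $643,173.75.
In-quota duty = $610,085.25 × 3.5% = $21,352.98. Over-quota duty = $643,173.75 × 26.5% = $170,441.04.
Line duty = $21,352.98 + $170,441.04 = $191,794.02.

$191,794.02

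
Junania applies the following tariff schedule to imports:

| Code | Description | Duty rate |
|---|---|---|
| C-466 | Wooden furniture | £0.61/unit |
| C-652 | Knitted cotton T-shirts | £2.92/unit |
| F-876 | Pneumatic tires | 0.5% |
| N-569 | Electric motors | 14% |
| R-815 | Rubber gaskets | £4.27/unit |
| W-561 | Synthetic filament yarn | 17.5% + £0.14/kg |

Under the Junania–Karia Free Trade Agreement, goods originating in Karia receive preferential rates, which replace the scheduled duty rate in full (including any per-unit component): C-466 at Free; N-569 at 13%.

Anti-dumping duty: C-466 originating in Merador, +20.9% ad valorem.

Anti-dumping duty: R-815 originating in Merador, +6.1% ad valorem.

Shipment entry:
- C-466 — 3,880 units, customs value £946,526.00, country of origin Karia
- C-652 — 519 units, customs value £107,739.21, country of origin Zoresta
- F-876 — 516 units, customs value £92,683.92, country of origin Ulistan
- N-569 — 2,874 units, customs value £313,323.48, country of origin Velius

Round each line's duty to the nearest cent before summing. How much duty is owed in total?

Line 1 (C-466, Karia, 3,880 units, £946,526.00):
Base rate for C-466 is £0.61/unit.
Origin Karia qualifies under the Junania–Karia agreement and C-466 is covered: preferential rate Free applies instead.
The additional-duty order on C-466 targets Merador, not Karia; it does not apply.
Duty = £946,526.00 × 0% = £0.00.
Line 2 (C-652, Zoresta, 519 units, £107,739.21):
Base rate for C-652 is £2.92/unit.
Duty = 519 × £2.92 = £1,515.48.
Line 3 (F-876, Ulistan, 516 units, £92,683.92):
Base rate for F-876 is 0.5%.
Duty = £92,683.92 × 0.5% = £463.42.
Line 4 (N-569, Velius, 2,874 units, £313,323.48):
Base rate for N-569 is 14%.
N-569 has an FTA preferential rate, but origin Velius is not Karia; base rate stands.
Duty = £313,323.48 × 14% = £43,865.29.
Total = £0.00 + £1,515.48 + £463.42 + £43,865.29 = £45,844.19.

£45,844.19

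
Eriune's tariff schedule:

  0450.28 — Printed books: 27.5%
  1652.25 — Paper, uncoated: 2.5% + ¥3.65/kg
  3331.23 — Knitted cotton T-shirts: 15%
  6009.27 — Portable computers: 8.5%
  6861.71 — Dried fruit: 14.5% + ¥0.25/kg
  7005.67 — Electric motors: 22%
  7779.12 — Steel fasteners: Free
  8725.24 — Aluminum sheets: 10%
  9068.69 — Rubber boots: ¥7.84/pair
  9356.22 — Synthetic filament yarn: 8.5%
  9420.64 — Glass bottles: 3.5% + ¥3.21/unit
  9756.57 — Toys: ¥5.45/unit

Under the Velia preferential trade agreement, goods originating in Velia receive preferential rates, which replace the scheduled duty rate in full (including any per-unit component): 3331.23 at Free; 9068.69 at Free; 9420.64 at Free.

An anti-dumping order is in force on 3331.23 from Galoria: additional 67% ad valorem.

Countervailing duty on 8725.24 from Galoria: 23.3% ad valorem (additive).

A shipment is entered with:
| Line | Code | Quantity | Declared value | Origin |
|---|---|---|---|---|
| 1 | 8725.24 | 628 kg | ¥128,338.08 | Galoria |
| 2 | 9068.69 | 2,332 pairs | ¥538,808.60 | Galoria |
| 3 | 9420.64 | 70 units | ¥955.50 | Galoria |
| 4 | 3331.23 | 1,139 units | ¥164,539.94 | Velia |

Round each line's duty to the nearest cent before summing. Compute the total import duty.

¥61,277.60

Line 1 (8725.24, Galoria, 628 kg, ¥128,338.08):
Base rate for 8725.24 is 10%.
Additional duty on 8725.24 from Galoria: +23.3%. Applied ad valorem rate: 10% + 23.3% = 33.3%.
Duty = ¥128,338.08 × 33.3% = ¥42,736.58.
Line 2 (9068.69, Galoria, 2,332 pairs, ¥538,808.60):
Base rate for 9068.69 is ¥7.84/pair.
9068.69 has an FTA preferential rate, but origin Galoria is not Velia; base rate stands.
Duty = 2,332 × ¥7.84 = ¥18,282.88.
Line 3 (9420.64, Galoria, 70 units, ¥955.50):
Base rate for 9420.64 is 3.5% + ¥3.21/unit.
9420.64 has an FTA preferential rate, but origin Galoria is not Velia; base rate stands.
Duty = ¥955.50 × 3.5% + 70 × ¥3.21 = ¥258.14.
Line 4 (3331.23, Velia, 1,139 units, ¥164,539.94):
Base rate for 3331.23 is 15%.
Origin Velia qualifies under the Eriune–Velia agreement and 3331.23 is covered: preferential rate Free applies instead.
The additional-duty order on 3331.23 targets Galoria, not Velia; it does not apply.
Duty = ¥164,539.94 × 0% = ¥0.00.
Total = ¥42,736.58 + ¥18,282.88 + ¥258.14 + ¥0.00 = ¥61,277.60.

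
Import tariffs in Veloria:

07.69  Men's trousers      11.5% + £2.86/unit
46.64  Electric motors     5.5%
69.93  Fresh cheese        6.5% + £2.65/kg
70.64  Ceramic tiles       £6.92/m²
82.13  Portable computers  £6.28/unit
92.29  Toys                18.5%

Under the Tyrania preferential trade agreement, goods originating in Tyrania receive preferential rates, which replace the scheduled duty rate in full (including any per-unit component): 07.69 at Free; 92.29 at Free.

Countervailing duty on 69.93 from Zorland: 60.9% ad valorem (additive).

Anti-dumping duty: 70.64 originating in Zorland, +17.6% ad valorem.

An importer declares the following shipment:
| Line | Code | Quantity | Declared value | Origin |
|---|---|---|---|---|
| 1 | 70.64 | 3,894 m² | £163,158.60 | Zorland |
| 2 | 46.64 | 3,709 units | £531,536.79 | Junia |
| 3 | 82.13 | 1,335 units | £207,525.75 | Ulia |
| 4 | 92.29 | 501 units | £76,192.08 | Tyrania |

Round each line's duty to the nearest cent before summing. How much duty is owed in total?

£93,280.71

Line 1 (70.64, Zorland, 3,894 m², £163,158.60):
Base rate for 70.64 is £6.92/m².
Additional duty on 70.64 from Zorland: +17.6% ad valorem. Applied ad valorem rate = 17.6%.
Duty = £163,158.60 × 17.6% + 3,894 × £6.92 = £55,662.39.
Line 2 (46.64, Junia, 3,709 units, £531,536.79):
Base rate for 46.64 is 5.5%.
Duty = £531,536.79 × 5.5% = £29,234.52.
Line 3 (82.13, Ulia, 1,335 units, £207,525.75):
Base rate for 82.13 is £6.28/unit.
Duty = 1,335 × £6.28 = £8,383.80.
Line 4 (92.29, Tyrania, 501 units, £76,192.08):
Base rate for 92.29 is 18.5%.
Origin Tyrania qualifies under the Veloria–Tyrania agreement and 92.29 is covered: preferential rate Free applies instead.
Duty = £76,192.08 × 0% = £0.00.
Total = £55,662.39 + £29,234.52 + £8,383.80 + £0.00 = £93,280.71.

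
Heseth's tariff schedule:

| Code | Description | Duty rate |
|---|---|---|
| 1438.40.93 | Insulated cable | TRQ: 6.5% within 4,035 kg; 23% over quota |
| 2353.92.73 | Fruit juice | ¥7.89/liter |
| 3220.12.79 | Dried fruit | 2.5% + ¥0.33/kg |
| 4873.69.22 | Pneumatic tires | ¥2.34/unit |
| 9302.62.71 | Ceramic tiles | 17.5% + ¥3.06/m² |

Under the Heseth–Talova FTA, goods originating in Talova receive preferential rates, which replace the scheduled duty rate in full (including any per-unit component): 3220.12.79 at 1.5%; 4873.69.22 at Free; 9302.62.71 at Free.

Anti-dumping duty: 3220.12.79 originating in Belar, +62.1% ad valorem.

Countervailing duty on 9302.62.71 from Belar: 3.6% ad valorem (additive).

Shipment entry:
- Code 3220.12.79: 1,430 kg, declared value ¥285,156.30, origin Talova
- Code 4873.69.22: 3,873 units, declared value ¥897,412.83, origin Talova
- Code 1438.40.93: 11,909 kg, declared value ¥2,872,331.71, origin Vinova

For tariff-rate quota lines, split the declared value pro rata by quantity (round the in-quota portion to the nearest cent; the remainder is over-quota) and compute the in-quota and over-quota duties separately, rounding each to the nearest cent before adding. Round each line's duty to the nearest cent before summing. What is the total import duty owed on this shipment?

¥504,335.36

Line 1 (3220.12.79, Talova, 1,430 kg, ¥285,156.30):
Base rate for 3220.12.79 is 2.5% + ¥0.33/kg.
Origin Talova qualifies under the Heseth–Talova agreement and 3220.12.79 is covered: preferential rate 1.5% applies instead.
The additional-duty order on 3220.12.79 targets Belar, not Talova; it does not apply.
Duty = ¥285,156.30 × 1.5% = ¥4,277.34.
Line 2 (4873.69.22, Talova, 3,873 units, ¥897,412.83):
Base rate for 4873.69.22 is ¥2.34/unit.
Origin Talova qualifies under the Heseth–Talova agreement and 4873.69.22 is covered: preferential rate Free applies instead.
Duty = ¥897,412.83 × 0% = ¥0.00.
Line 3 (1438.40.93, Vinova, 11,909 kg, ¥2,872,331.71):
Code 1438.40.93 is under a tariff-rate quota (threshold 4,035 kg). In-quota: 4,035 kg at 6.5%; over-quota: 7,874 kg at 23%.
Pro-rata value split: in-quota = ¥2,872,331.71 × 4,035/11,909 = ¥973,201.65; over-quota = ¥2,872,331.71 − ¥973,201.65 = ¥1,899,130.06.
In-quota duty = ¥973,201.65 × 6.5% = ¥63,258.11. Over-quota duty = ¥1,899,130.06 × 23% = ¥436,799.91.
Line duty = ¥63,258.11 + ¥436,799.91 = ¥500,058.02.
Total = ¥4,277.34 + ¥0.00 + ¥500,058.02 = ¥504,335.36.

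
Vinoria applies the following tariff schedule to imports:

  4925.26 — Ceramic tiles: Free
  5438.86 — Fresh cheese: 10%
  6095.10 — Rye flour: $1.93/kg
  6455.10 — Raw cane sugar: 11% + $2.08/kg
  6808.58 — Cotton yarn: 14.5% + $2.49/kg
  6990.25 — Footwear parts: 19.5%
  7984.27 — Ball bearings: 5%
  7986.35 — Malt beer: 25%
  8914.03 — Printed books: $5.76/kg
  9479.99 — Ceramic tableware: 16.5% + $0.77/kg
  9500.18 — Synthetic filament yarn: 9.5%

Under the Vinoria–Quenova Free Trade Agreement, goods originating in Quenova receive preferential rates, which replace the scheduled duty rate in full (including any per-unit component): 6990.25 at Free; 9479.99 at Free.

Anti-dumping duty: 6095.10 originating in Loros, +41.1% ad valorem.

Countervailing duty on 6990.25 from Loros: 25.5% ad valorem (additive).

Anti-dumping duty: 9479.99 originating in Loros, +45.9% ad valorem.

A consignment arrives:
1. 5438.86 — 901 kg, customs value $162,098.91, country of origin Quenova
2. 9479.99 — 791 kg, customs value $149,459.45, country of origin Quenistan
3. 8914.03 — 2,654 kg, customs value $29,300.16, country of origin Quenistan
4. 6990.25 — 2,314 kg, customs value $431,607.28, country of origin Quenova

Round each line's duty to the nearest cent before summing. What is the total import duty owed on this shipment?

Line 1 (5438.86, Quenova, 901 kg, $162,098.91):
Base rate for 5438.86 is 10%.
Origin Quenova is the FTA partner but 5438.86 is not on the preference list; base rate stands.
Duty = $162,098.91 × 10% = $16,209.89.
Line 2 (9479.99, Quenistan, 791 kg, $149,459.45):
Base rate for 9479.99 is 16.5% + $0.77/kg.
9479.99 has an FTA preferential rate, but origin Quenistan is not Quenova; base rate stands.
The additional-duty order on 9479.99 targets Loros, not Quenistan; it does not apply.
Duty = $149,459.45 × 16.5% + 791 × $0.77 = $25,269.88.
Line 3 (8914.03, Quenistan, 2,654 kg, $29,300.16):
Base rate for 8914.03 is $5.76/kg.
Duty = 2,654 × $5.76 = $15,287.04.
Line 4 (6990.25, Quenova, 2,314 kg, $431,607.28):
Base rate for 6990.25 is 19.5%.
Origin Quenova qualifies under the Vinoria–Quenova agreement and 6990.25 is covered: preferential rate Free applies instead.
The additional-duty order on 6990.25 targets Loros, not Quenova; it does not apply.
Duty = $431,607.28 × 0% = $0.00.
Total = $16,209.89 + $25,269.88 + $15,287.04 + $0.00 = $56,766.81.

$56,766.81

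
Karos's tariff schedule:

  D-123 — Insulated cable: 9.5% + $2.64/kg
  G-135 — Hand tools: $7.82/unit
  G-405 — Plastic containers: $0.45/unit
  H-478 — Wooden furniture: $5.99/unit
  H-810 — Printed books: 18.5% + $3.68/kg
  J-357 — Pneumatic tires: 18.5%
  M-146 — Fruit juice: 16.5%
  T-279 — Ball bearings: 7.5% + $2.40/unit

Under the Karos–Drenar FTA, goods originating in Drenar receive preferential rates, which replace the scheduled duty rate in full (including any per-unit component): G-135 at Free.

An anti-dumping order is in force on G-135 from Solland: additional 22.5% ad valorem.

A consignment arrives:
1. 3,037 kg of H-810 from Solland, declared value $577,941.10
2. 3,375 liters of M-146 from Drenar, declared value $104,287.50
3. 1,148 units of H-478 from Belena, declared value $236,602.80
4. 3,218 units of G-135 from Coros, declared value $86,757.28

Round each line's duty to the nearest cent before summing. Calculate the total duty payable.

$167,343.98

Line 1 (H-810, Solland, 3,037 kg, $577,941.10):
Base rate for H-810 is 18.5% + $3.68/kg.
Duty = $577,941.10 × 18.5% + 3,037 × $3.68 = $118,095.26.
Line 2 (M-146, Drenar, 3,375 liters, $104,287.50):
Base rate for M-146 is 16.5%.
Origin Drenar is the FTA partner but M-146 is not on the preference list; base rate stands.
Duty = $104,287.50 × 16.5% = $17,207.44.
Line 3 (H-478, Belena, 1,148 units, $236,602.80):
Base rate for H-478 is $5.99/unit.
Duty = 1,148 × $5.99 = $6,876.52.
Line 4 (G-135, Coros, 3,218 units, $86,757.28):
Base rate for G-135 is $7.82/unit.
G-135 has an FTA preferential rate, but origin Coros is not Drenar; base rate stands.
The additional-duty order on G-135 targets Solland, not Coros; it does not apply.
Duty = 3,218 × $7.82 = $25,164.76.
Total = $118,095.26 + $17,207.44 + $6,876.52 + $25,164.76 = $167,343.98.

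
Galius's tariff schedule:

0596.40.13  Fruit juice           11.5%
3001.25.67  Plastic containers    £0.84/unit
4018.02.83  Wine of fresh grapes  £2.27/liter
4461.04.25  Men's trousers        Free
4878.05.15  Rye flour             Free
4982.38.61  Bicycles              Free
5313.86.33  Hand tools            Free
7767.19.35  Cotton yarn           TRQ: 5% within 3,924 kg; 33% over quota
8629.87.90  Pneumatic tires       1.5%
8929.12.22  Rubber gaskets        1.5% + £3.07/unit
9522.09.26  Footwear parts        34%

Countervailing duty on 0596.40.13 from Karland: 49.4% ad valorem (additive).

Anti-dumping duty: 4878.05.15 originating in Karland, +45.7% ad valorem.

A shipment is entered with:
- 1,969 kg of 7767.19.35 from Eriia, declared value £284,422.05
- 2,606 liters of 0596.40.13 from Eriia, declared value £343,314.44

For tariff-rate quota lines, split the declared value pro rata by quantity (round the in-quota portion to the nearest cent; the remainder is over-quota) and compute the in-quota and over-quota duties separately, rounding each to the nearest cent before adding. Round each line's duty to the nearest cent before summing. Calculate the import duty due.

£53,702.26

Line 1 (7767.19.35, Eriia, 1,969 kg, £284,422.05):
Code 7767.19.35 is under a tariff-rate quota (threshold 3,924 kg). Quantity 1,969 kg is within the quota, so the in-quota rate 5% applies to the full value.
Duty = £284,422.05 × 5% = £14,221.10.
Line 2 (0596.40.13, Eriia, 2,606 liters, £343,314.44):
Base rate for 0596.40.13 is 11.5%.
The additional-duty order on 0596.40.13 targets Karland, not Eriia; it does not apply.
Duty = £343,314.44 × 11.5% = £39,481.16.
Total = £14,221.10 + £39,481.16 = £53,702.26.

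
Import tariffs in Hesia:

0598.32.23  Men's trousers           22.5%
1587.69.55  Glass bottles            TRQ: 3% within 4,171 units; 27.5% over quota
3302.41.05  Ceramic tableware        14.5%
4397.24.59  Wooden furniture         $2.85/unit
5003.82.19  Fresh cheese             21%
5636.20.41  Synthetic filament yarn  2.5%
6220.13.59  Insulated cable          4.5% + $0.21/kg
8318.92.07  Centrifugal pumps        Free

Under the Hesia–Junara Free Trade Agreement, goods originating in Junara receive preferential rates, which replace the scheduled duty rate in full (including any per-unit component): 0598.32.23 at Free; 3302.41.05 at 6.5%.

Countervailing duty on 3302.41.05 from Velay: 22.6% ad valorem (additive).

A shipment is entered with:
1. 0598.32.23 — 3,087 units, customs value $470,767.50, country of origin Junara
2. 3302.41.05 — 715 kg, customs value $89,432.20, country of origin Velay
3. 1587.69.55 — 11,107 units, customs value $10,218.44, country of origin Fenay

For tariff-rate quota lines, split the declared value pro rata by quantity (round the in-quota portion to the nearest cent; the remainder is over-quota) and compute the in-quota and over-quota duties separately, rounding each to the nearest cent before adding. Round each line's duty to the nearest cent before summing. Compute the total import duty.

$35,049.28

Line 1 (0598.32.23, Junara, 3,087 units, $470,767.50):
Base rate for 0598.32.23 is 22.5%.
Origin Junara qualifies under the Hesia–Junara agreement and 0598.32.23 is covered: preferential rate Free applies instead.
Duty = $470,767.50 × 0% = $0.00.
Line 2 (3302.41.05, Velay, 715 kg, $89,432.20):
Base rate for 3302.41.05 is 14.5%.
3302.41.05 has an FTA preferential rate, but origin Velay is not Junara; base rate stands.
Additional duty on 3302.41.05 from Velay: +22.6%. Applied ad valorem rate: 14.5% + 22.6% = 37.1%.
Duty = $89,432.20 × 37.1% = $33,179.35.
Line 3 (1587.69.55, Fenay, 11,107 units, $10,218.44):
Code 1587.69.55 is under a tariff-rate quota (threshold 4,171 units). In-quota: 4,171 units at 3%; over-quota: 6,936 units at 27.5%.
Pro-rata value split: in-quota = $10,218.44 × 4,171/11,107 = $3,837.32; over-quota = $10,218.44 − $3,837.32 = $6,381.12.
In-quota duty = $3,837.32 × 3% = $115.12. Over-quota duty = $6,381.12 × 27.5% = $1,754.81.
Line duty = $115.12 + $1,754.81 = $1,869.93.
Total = $0.00 + $33,179.35 + $1,869.93 = $35,049.28.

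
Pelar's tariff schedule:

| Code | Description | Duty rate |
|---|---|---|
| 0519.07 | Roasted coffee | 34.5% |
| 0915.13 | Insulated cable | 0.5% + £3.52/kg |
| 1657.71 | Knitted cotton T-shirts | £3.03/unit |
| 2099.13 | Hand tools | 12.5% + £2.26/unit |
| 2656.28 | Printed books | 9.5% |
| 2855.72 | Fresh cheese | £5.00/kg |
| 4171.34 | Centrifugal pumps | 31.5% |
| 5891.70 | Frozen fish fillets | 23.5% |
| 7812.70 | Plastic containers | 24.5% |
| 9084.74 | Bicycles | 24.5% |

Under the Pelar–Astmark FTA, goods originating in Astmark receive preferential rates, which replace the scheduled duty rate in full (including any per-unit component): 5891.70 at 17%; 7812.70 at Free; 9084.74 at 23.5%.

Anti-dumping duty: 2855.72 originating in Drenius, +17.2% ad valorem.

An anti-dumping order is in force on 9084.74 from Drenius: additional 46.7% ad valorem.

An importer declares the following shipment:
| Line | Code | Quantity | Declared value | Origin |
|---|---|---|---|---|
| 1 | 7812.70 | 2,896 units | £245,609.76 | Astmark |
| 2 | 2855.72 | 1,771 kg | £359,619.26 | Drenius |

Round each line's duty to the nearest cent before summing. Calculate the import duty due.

Line 1 (7812.70, Astmark, 2,896 units, £245,609.76):
Base rate for 7812.70 is 24.5%.
Origin Astmark qualifies under the Pelar–Astmark agreement and 7812.70 is covered: preferential rate Free applies instead.
Duty = £245,609.76 × 0% = £0.00.
Line 2 (2855.72, Drenius, 1,771 kg, £359,619.26):
Base rate for 2855.72 is £5.00/kg.
Additional duty on 2855.72 from Drenius: +17.2% ad valorem. Applied ad valorem rate = 17.2%.
Duty = £359,619.26 × 17.2% + 1,771 × £5.00 = £70,709.51.
Total = £0.00 + £70,709.51 = £70,709.51.

£70,709.51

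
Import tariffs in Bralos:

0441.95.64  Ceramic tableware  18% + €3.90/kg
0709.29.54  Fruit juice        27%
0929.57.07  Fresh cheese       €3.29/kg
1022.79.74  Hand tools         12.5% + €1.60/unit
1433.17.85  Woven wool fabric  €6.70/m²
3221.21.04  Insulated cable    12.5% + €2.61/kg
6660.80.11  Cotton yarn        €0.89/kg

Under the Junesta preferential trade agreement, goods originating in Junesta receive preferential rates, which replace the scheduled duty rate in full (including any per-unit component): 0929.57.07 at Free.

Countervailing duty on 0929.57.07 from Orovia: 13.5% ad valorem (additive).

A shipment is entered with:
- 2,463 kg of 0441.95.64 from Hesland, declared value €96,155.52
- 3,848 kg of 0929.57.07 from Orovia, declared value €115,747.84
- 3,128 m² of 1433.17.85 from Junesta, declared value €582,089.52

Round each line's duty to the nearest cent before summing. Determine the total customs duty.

€76,157.17

Line 1 (0441.95.64, Hesland, 2,463 kg, €96,155.52):
Base rate for 0441.95.64 is 18% + €3.90/kg.
Duty = €96,155.52 × 18% + 2,463 × €3.90 = €26,913.69.
Line 2 (0929.57.07, Orovia, 3,848 kg, €115,747.84):
Base rate for 0929.57.07 is €3.29/kg.
0929.57.07 has an FTA preferential rate, but origin Orovia is not Junesta; base rate stands.
Additional duty on 0929.57.07 from Orovia: +13.5% ad valorem. Applied ad valorem rate = 13.5%.
Duty = €115,747.84 × 13.5% + 3,848 × €3.29 = €28,285.88.
Line 3 (1433.17.85, Junesta, 3,128 m², €582,089.52):
Base rate for 1433.17.85 is €6.70/m².
Origin Junesta is the FTA partner but 1433.17.85 is not on the preference list; base rate stands.
Duty = 3,128 × €6.70 = €20,957.60.
Total = €26,913.69 + €28,285.88 + €20,957.60 = €76,157.17.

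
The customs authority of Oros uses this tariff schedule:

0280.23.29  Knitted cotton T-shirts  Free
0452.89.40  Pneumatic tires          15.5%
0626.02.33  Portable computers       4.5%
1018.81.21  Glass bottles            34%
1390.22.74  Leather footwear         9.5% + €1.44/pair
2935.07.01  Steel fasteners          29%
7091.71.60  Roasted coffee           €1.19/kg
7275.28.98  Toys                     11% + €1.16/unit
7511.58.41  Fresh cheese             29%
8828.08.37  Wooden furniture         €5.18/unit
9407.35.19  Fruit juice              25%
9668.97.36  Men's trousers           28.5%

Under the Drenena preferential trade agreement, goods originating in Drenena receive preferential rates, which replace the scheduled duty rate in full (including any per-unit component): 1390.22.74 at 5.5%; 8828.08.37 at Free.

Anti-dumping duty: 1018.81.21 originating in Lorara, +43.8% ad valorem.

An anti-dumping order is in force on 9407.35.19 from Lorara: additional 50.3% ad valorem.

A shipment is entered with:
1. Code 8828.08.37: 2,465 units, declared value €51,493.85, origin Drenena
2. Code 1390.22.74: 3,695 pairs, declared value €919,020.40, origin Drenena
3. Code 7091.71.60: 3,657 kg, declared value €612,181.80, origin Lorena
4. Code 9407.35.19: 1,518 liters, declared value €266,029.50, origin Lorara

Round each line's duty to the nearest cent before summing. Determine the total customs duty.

€255,218.16

Line 1 (8828.08.37, Drenena, 2,465 units, €51,493.85):
Base rate for 8828.08.37 is €5.18/unit.
Origin Drenena qualifies under the Oros–Drenena agreement and 8828.08.37 is covered: preferential rate Free applies instead.
Duty = €51,493.85 × 0% = €0.00.
Line 2 (1390.22.74, Drenena, 3,695 pairs, €919,020.40):
Base rate for 1390.22.74 is 9.5% + €1.44/pair.
Origin Drenena qualifies under the Oros–Drenena agreement and 1390.22.74 is covered: preferential rate 5.5% applies instead.
Duty = €919,020.40 × 5.5% = €50,546.12.
Line 3 (7091.71.60, Lorena, 3,657 kg, €612,181.80):
Base rate for 7091.71.60 is €1.19/kg.
Duty = 3,657 × €1.19 = €4,351.83.
Line 4 (9407.35.19, Lorara, 1,518 liters, €266,029.50):
Base rate for 9407.35.19 is 25%.
Additional duty on 9407.35.19 from Lorara: +50.3%. Applied ad valorem rate: 25% + 50.3% = 75.3%.
Duty = €266,029.50 × 75.3% = €200,320.21.
Total = €0.00 + €50,546.12 + €4,351.83 + €200,320.21 = €255,218.16.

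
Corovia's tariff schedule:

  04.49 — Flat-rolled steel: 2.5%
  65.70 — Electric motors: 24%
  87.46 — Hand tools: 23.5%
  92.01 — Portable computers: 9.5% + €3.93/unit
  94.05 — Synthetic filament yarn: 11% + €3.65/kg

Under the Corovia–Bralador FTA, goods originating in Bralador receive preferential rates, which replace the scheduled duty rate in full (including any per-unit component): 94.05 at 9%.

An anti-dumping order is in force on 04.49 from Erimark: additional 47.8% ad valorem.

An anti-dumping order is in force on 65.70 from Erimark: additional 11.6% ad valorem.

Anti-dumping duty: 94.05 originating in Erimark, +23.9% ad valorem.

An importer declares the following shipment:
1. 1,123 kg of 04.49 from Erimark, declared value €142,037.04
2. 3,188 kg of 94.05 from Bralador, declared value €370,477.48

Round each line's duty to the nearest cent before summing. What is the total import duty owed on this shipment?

€104,787.60

Line 1 (04.49, Erimark, 1,123 kg, €142,037.04):
Base rate for 04.49 is 2.5%.
Additional duty on 04.49 from Erimark: +47.8%. Applied ad valorem rate: 2.5% + 47.8% = 50.3%.
Duty = €142,037.04 × 50.3% = €71,444.63.
Line 2 (94.05, Bralador, 3,188 kg, €370,477.48):
Base rate for 94.05 is 11% + €3.65/kg.
Origin Bralador qualifies under the Corovia–Bralador agreement and 94.05 is covered: preferential rate 9% applies instead.
The additional-duty order on 94.05 targets Erimark, not Bralador; it does not apply.
Duty = €370,477.48 × 9% = €33,342.97.
Total = €71,444.63 + €33,342.97 = €104,787.60.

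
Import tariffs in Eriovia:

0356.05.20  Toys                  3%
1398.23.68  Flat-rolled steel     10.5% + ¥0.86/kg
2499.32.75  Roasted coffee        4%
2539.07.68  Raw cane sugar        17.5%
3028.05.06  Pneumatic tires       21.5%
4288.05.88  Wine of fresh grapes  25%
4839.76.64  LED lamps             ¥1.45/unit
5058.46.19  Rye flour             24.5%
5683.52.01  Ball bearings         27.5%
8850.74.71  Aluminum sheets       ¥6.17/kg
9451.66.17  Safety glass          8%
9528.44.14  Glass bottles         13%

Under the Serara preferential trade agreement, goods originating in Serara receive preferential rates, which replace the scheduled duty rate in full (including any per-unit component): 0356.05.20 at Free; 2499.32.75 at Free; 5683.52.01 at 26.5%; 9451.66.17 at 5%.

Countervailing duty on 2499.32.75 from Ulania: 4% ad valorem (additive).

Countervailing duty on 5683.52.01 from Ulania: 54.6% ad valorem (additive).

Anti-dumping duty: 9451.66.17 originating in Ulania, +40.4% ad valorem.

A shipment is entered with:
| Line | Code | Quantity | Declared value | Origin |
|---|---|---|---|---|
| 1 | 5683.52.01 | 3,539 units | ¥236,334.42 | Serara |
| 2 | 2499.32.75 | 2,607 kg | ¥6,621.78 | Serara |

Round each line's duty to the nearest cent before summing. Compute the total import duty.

¥62,628.62

Line 1 (5683.52.01, Serara, 3,539 units, ¥236,334.42):
Base rate for 5683.52.01 is 27.5%.
Origin Serara qualifies under the Eriovia–Serara agreement and 5683.52.01 is covered: preferential rate 26.5% applies instead.
The additional-duty order on 5683.52.01 targets Ulania, not Serara; it does not apply.
Duty = ¥236,334.42 × 26.5% = ¥62,628.62.
Line 2 (2499.32.75, Serara, 2,607 kg, ¥6,621.78):
Base rate for 2499.32.75 is 4%.
Origin Serara qualifies under the Eriovia–Serara agreement and 2499.32.75 is covered: preferential rate Free applies instead.
The additional-duty order on 2499.32.75 targets Ulania, not Serara; it does not apply.
Duty = ¥6,621.78 × 0% = ¥0.00.
Total = ¥62,628.62 + ¥0.00 = ¥62,628.62.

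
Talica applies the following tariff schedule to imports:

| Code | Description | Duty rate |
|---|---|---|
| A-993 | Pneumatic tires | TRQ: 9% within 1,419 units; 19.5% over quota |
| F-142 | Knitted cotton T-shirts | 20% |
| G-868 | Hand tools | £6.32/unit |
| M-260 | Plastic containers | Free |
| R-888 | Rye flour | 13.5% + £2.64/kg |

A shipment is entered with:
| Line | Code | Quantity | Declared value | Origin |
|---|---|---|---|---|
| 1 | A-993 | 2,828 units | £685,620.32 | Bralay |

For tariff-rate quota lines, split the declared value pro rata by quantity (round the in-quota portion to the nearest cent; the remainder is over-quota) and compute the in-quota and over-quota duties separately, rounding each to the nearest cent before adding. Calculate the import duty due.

£97,573.61

Line 1 (A-993, Bralay, 2,828 units, £685,620.32):
Code A-993 is under a tariff-rate quota (threshold 1,419 units). In-quota: 1,419 units at 9%; over-quota: 1,409 units at 19.5%.
Pro-rata value split: in-quota = £685,620.32 × 1,419/2,828 = £344,022.36; over-quota = £685,620.32 − £344,022.36 = £341,597.96.
In-quota duty = £344,022.36 × 9% = £30,962.01. Over-quota duty = £341,597.96 × 19.5% = £66,611.60.
Line duty = £30,962.01 + £66,611.60 = £97,573.61.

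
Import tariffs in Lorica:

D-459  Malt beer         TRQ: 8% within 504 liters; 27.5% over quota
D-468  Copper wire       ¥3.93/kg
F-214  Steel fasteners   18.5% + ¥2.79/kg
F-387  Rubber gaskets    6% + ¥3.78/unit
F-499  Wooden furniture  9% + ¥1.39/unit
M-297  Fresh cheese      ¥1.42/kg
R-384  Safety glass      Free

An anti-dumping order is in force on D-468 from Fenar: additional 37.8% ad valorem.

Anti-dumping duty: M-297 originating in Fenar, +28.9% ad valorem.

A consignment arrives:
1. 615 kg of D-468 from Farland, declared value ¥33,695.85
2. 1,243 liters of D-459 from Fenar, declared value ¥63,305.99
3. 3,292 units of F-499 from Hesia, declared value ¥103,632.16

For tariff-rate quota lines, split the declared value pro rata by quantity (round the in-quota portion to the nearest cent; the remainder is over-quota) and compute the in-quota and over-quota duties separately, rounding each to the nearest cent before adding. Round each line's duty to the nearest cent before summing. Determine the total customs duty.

Line 1 (D-468, Farland, 615 kg, ¥33,695.85):
Base rate for D-468 is ¥3.93/kg.
The additional-duty order on D-468 targets Fenar, not Farland; it does not apply.
Duty = 615 × ¥3.93 = ¥2,416.95.
Line 2 (D-459, Fenar, 1,243 liters, ¥63,305.99):
Code D-459 is under a tariff-rate quota (threshold 504 liters). In-quota: 504 liters at 8%; over-quota: 739 liters at 27.5%.
Pro-rata value split: in-quota = ¥63,305.99 × 504/1,243 = ¥25,668.72; over-quota = ¥63,305.99 − ¥25,668.72 = ¥37,637.27.
In-quota duty = ¥25,668.72 × 8% = ¥2,053.50. Over-quota duty = ¥37,637.27 × 27.5% = ¥10,350.25.
Line duty = ¥2,053.50 + ¥10,350.25 = ¥12,403.75.
Line 3 (F-499, Hesia, 3,292 units, ¥103,632.16):
Base rate for F-499 is 9% + ¥1.39/unit.
Duty = ¥103,632.16 × 9% + 3,292 × ¥1.39 = ¥13,902.77.
Total = ¥2,416.95 + ¥12,403.75 + ¥13,902.77 = ¥28,723.47.

¥28,723.47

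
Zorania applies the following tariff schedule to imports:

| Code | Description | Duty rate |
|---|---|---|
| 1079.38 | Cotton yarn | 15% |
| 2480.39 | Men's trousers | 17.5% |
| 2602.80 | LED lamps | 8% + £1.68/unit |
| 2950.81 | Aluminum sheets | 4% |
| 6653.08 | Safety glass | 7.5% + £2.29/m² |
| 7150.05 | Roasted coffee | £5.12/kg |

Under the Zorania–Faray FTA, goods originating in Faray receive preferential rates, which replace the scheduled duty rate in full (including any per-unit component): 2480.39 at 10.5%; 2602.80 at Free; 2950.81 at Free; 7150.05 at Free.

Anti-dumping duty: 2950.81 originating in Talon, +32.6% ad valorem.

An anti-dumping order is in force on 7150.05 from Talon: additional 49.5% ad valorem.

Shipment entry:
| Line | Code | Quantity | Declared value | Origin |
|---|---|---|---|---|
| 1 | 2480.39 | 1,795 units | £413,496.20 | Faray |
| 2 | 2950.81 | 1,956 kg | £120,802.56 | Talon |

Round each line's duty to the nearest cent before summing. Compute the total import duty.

Line 1 (2480.39, Faray, 1,795 units, £413,496.20):
Base rate for 2480.39 is 17.5%.
Origin Faray qualifies under the Zorania–Faray agreement and 2480.39 is covered: preferential rate 10.5% applies instead.
Duty = £413,496.20 × 10.5% = £43,417.10.
Line 2 (2950.81, Talon, 1,956 kg, £120,802.56):
Base rate for 2950.81 is 4%.
2950.81 has an FTA preferential rate, but origin Talon is not Faray; base rate stands.
Additional duty on 2950.81 from Talon: +32.6%. Applied ad valorem rate: 4% + 32.6% = 36.6%.
Duty = £120,802.56 × 36.6% = £44,213.74.
Total = £43,417.10 + £44,213.74 = £87,630.84.

£87,630.84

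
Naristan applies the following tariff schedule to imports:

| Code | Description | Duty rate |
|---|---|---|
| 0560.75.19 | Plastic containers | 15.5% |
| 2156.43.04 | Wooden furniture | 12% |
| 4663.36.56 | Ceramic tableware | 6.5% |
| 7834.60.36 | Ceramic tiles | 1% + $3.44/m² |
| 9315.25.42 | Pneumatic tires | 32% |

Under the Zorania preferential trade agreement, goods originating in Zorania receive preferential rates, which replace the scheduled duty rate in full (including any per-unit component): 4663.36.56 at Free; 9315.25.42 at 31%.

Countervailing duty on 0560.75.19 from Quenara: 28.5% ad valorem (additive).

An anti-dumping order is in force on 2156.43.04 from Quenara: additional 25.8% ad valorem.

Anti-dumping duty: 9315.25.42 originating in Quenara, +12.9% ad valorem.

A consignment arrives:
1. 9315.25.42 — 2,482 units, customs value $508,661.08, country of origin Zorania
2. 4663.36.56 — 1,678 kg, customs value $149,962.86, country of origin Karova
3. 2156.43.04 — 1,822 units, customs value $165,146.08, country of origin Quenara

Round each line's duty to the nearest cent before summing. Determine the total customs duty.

Line 1 (9315.25.42, Zorania, 2,482 units, $508,661.08):
Base rate for 9315.25.42 is 32%.
Origin Zorania qualifies under the Naristan–Zorania agreement and 9315.25.42 is covered: preferential rate 31% applies instead.
The additional-duty order on 9315.25.42 targets Quenara, not Zorania; it does not apply.
Duty = $508,661.08 × 31% = $157,684.93.
Line 2 (4663.36.56, Karova, 1,678 kg, $149,962.86):
Base rate for 4663.36.56 is 6.5%.
4663.36.56 has an FTA preferential rate, but origin Karova is not Zorania; base rate stands.
Duty = $149,962.86 × 6.5% = $9,747.59.
Line 3 (2156.43.04, Quenara, 1,822 units, $165,146.08):
Base rate for 2156.43.04 is 12%.
Additional duty on 2156.43.04 from Quenara: +25.8%. Applied ad valorem rate: 12% + 25.8% = 37.8%.
Duty = $165,146.08 × 37.8% = $62,425.22.
Total = $157,684.93 + $9,747.59 + $62,425.22 = $229,857.74.

$229,857.74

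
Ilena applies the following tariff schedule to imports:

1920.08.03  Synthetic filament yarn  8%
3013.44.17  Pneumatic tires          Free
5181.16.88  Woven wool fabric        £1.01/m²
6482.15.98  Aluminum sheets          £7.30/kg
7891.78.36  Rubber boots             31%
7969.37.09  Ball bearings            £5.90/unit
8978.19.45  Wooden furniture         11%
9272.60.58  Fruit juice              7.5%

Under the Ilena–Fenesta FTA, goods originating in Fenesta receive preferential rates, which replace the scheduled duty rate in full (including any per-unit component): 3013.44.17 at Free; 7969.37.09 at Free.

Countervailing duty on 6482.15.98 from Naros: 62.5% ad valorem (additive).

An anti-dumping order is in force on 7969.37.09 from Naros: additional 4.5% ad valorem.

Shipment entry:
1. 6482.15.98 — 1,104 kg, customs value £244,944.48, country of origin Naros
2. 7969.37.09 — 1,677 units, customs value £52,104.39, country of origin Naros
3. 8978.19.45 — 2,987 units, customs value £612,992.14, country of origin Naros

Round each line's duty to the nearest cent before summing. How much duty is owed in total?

Line 1 (6482.15.98, Naros, 1,104 kg, £244,944.48):
Base rate for 6482.15.98 is £7.30/kg.
Additional duty on 6482.15.98 from Naros: +62.5% ad valorem. Applied ad valorem rate = 62.5%.
Duty = £244,944.48 × 62.5% + 1,104 × £7.30 = £161,149.50.
Line 2 (7969.37.09, Naros, 1,677 units, £52,104.39):
Base rate for 7969.37.09 is £5.90/unit.
7969.37.09 has an FTA preferential rate, but origin Naros is not Fenesta; base rate stands.
Additional duty on 7969.37.09 from Naros: +4.5% ad valorem. Applied ad valorem rate = 4.5%.
Duty = £52,104.39 × 4.5% + 1,677 × £5.90 = £12,239.00.
Line 3 (8978.19.45, Naros, 2,987 units, £612,992.14):
Base rate for 8978.19.45 is 11%.
Duty = £612,992.14 × 11% = £67,429.14.
Total = £161,149.50 + £12,239.00 + £67,429.14 = £240,817.64.

£240,817.64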